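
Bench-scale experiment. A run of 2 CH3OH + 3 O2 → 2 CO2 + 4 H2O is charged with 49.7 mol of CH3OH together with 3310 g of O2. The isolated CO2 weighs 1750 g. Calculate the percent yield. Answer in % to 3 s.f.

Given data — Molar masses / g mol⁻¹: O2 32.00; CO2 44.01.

n(CH3OH) = 49.70 mol
n(O2) = 3310 / 32.00 = 103.4 mol
n/ν for CH3OH = 49.70/2 = 24.85
n/ν for O2 = 103.4/3 = 34.47
Smallest n/ν is CH3OH → limiting reagent.
theoretical n(CO2) = (2/2) × 49.70 = 49.70 mol → 2187 g
% yield = 1750 / 2187 × 100 = 80.02 %

80.0 %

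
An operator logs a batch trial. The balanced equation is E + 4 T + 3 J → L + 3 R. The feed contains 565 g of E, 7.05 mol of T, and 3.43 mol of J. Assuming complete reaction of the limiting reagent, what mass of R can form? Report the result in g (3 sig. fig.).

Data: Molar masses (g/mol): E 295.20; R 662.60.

n(E) = 565.0 / 295.20 = 1.914 mol
n(T) = 7.050 mol
n(J) = 3.430 mol
n/ν for E = 1.914/1 = 1.914
n/ν for T = 7.050/4 = 1.763
n/ν for J = 3.430/3 = 1.143
Smallest n/ν is J → limiting reagent.
n(R) = (3/3) × 3.430 = 3.430 mol
mass = 3.430 × 662.60 = 2273 g

2270 g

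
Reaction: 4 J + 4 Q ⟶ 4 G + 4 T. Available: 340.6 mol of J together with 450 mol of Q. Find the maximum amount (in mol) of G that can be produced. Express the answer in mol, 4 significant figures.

n(J) = 340.6 mol
n(Q) = 450.0 mol
n/ν for J = 340.6/4 = 85.15
n/ν for Q = 450.0/4 = 112.5
Smallest n/ν is J → limiting reagent.
n(G) = (4/4) × 340.6 = 340.6 mol

340.6 mol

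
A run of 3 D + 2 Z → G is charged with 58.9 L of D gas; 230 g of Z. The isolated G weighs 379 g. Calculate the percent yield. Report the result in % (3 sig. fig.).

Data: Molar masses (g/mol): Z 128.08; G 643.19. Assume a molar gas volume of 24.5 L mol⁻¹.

n(D) = 58.90 / 24.5 = 2.404 mol
n(Z) = 230.0 / 128.08 = 1.796 mol
n/ν for D = 2.404/3 = 0.8013
n/ν for Z = 1.796/2 = 0.8980
Smallest n/ν is D → limiting reagent.
theoretical n(G) = (1/3) × 2.404 = 0.8013 mol → 515.4 g
% yield = 379 / 515.4 × 100 = 73.54 %

73.5 %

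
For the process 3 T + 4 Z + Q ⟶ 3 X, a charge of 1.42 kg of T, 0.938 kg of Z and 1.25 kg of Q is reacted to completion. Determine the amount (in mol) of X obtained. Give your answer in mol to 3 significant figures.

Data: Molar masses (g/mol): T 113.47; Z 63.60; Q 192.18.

11.1 mol

n(T) = 1.420×1000 / 113.47 = 12.51 mol
n(Z) = 0.9380×1000 / 63.60 = 14.75 mol
n(Q) = 1.250×1000 / 192.18 = 6.504 mol
n/ν for T = 12.51/3 = 4.170
n/ν for Z = 14.75/4 = 3.688
n/ν for Q = 6.504/1 = 6.504
Smallest n/ν is Z → limiting reagent.
n(X) = (3/4) × 14.75 = 11.06 mol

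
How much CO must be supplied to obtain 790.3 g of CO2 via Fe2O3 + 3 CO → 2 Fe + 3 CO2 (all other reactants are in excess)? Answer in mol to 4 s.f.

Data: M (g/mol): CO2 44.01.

17.96 mol

n(CO2) = 790.3 / 44.01 = 17.96 mol
n(CO) = (3/3) × 17.96 = 17.96 mol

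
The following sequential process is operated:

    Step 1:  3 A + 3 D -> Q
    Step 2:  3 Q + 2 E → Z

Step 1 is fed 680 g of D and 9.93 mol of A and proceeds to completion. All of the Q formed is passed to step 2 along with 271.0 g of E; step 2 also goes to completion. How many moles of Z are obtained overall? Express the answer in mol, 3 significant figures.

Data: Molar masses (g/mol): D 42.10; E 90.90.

Step 1:
n(D) = 680.0 / 42.10 = 16.15 mol
n(A) = 9.930 mol
n/ν → D: 5.383, A: 3.310; A is limiting.
n(Q) produced = (1/3) × 9.930 = 3.310 mol
Step 2:
n(Q) available = 3.310 mol
n(E) = 271.0 / 90.90 = 2.981 mol
n/ν → Q: 1.103, E: 1.491; Q is limiting.
n(Z) = (1/3) × 3.310 = 1.103 mol

1.10 mol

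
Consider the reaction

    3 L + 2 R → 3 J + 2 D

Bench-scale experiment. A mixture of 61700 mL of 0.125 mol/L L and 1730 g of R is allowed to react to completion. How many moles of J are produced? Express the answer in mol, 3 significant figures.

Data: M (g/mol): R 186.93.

7.71 mol

n(L) = 0.125 × 61700/1000 = 7.713 mol
n(R) = 1730 / 186.93 = 9.255 mol
n/ν → L: 2.571, R: 4.628; L is limiting.
n(J) = (3/3) × 7.713 = 7.713 mol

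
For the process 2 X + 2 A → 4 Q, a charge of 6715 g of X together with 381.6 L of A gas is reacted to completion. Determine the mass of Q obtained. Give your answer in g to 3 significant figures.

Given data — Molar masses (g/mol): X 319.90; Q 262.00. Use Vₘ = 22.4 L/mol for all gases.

n(X) = 6715 / 319.90 = 20.99 mol
n(A) = 381.6 / 22.4 = 17.04 mol
n/ν → X: 10.50, A: 8.520; A is limiting.
n(Q) = (4/2) × 17.04 = 34.08 mol
mass = 34.08 × 262.00 = 8929 g

8930 g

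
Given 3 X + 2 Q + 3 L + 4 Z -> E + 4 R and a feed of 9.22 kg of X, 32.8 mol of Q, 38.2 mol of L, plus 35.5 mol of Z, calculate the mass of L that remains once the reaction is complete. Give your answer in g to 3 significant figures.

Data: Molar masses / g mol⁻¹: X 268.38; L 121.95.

n(X) = 9.220×1000 / 268.38 = 34.35 mol
n(Q) = 32.80 mol
n(L) = 38.20 mol
n(Z) = 35.50 mol
n/ν for X = 34.35/3 = 11.45
n/ν for Q = 32.80/2 = 16.40
n/ν for L = 38.20/3 = 12.73
n/ν for Z = 35.50/4 = 8.875
Smallest n/ν is Z → limiting reagent.
L consumed = (3/4) × 35.50 = 26.63 mol
L remaining = 38.20 − 26.63 = 11.57 mol
mass = 11.57 × 121.95 = 1411 g

1410 g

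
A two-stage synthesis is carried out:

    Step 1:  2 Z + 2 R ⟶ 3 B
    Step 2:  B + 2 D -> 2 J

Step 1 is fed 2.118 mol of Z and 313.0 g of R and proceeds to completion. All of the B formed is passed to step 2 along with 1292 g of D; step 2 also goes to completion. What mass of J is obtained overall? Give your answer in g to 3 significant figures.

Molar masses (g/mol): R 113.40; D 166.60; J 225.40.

1430 g

Step 1:
n(Z) = 2.118 mol
n(R) = 313.0 / 113.40 = 2.760 mol
n/ν → Z: 1.059, R: 1.380; Z is limiting.
n(B) produced = (3/2) × 2.118 = 3.177 mol
Step 2:
n(B) available = 3.177 mol
n(D) = 1292 / 166.60 = 7.755 mol
n/ν → B: 3.177, D: 3.878; B is limiting.
n(J) = (2/1) × 3.177 = 6.354 mol
mass = 6.354 × 225.40 = 1432 g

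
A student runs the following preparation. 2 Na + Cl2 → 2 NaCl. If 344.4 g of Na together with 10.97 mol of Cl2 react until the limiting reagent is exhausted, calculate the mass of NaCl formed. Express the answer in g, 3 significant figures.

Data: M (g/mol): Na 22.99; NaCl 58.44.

n(Na) = 344.4 / 22.99 = 14.98 mol
n(Cl2) = 10.97 mol
n/ν for Na = 14.98/2 = 7.490
n/ν for Cl2 = 10.97/1 = 10.97
Smallest n/ν is Na → limiting reagent.
n(NaCl) = (2/2) × 14.98 = 14.98 mol
mass = 14.98 × 58.44 = 875.4 g

875 g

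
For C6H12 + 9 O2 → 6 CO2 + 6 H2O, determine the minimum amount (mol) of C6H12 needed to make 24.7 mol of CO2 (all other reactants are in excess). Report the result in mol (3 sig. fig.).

n(CO2) = 24.70 mol
n(C6H12) = (1/6) × 24.70 = 4.117 mol

4.12 mol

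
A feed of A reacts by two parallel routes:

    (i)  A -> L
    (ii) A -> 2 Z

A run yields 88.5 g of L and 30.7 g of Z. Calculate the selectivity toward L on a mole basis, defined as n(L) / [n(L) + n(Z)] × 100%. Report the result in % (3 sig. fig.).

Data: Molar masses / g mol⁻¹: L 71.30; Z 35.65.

59.0 %

n(L) = 88.5 / 71.30 = 1.241 mol
n(Z) = 30.7 / 35.65 = 0.8612 mol
selectivity = 1.241/(1.241+0.8612) × 100 = 59.03 %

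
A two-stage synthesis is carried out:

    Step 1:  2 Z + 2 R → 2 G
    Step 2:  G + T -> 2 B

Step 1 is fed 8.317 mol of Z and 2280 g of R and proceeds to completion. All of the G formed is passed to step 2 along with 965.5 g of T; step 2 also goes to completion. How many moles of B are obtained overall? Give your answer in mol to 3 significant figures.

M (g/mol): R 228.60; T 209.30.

9.23 mol

Step 1:
n(Z) = 8.317 mol
n(R) = 2280 / 228.60 = 9.974 mol
n/ν for Z = 8.317/2 = 4.159
n/ν for R = 9.974/2 = 4.987
Smallest n/ν is Z → limiting reagent.
n(G) produced = (2/2) × 8.317 = 8.317 mol
Step 2:
n(G) available = 8.317 mol
n(T) = 965.5 / 209.30 = 4.613 mol
n/ν for G = 8.317/1 = 8.317
n/ν for T = 4.613/1 = 4.613
Smallest n/ν is T → limiting reagent.
n(B) = (2/1) × 4.613 = 9.226 mol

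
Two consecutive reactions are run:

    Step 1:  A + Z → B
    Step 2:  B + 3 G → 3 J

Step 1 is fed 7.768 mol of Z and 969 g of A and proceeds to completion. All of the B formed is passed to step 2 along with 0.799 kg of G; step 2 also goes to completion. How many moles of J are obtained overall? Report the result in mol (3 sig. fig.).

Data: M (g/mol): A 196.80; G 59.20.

Step 1:
n(Z) = 7.768 mol
n(A) = 969.0 / 196.80 = 4.924 mol
n/ν for Z = 7.768/1 = 7.768
n/ν for A = 4.924/1 = 4.924
Smallest n/ν is A → limiting reagent.
n(B) produced = (1/1) × 4.924 = 4.924 mol
Step 2:
n(B) available = 4.924 mol
n(G) = 0.7990×1000 / 59.20 = 13.50 mol
n/ν for B = 4.924/1 = 4.924
n/ν for G = 13.50/3 = 4.500
Smallest n/ν is G → limiting reagent.
n(J) = (3/3) × 13.50 = 13.50 mol

13.5 mol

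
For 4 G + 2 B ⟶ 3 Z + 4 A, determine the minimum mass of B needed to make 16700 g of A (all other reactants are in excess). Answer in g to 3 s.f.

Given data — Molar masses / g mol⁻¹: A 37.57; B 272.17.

n(A) = 16700 / 37.57 = 444.5 mol
n(B) = (2/4) × 444.5 = 222.3 mol
mass = 222.3 × 272.17 = 60500 g

60500 g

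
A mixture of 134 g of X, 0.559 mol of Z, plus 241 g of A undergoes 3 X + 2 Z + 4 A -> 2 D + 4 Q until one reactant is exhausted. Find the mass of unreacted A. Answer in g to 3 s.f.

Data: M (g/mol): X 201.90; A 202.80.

61.5 g

n(X) = 134.0 / 201.90 = 0.6637 mol
n(Z) = 0.5590 mol
n(A) = 241.0 / 202.80 = 1.188 mol
n/ν for X = 0.6637/3 = 0.2212
n/ν for Z = 0.5590/2 = 0.2795
n/ν for A = 1.188/4 = 0.2970
Smallest n/ν is X → limiting reagent.
A consumed = (4/3) × 0.6637 = 0.8849 mol
A remaining = 1.188 − 0.8849 = 0.3031 mol
mass = 0.3031 × 202.80 = 61.47 g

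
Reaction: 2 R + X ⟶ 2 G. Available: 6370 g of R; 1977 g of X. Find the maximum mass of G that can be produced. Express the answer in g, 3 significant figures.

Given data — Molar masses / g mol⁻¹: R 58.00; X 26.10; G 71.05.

n(R) = 6370 / 58.00 = 109.8 mol
n(X) = 1977 / 26.10 = 75.75 mol
n/ν for R = 109.8/2 = 54.90
n/ν for X = 75.75/1 = 75.75
Smallest n/ν is R → limiting reagent.
n(G) = (2/2) × 109.8 = 109.8 mol
mass = 109.8 × 71.05 = 7801 g

7800 g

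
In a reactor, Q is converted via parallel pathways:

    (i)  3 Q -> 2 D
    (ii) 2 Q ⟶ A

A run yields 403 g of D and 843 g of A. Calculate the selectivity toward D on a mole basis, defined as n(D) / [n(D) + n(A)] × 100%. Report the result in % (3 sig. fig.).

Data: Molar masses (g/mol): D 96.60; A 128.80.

38.9 %

n(D) = 403 / 96.60 = 4.172 mol
n(A) = 843 / 128.80 = 6.545 mol
selectivity = 4.172/(4.172+6.545) × 100 = 38.93 %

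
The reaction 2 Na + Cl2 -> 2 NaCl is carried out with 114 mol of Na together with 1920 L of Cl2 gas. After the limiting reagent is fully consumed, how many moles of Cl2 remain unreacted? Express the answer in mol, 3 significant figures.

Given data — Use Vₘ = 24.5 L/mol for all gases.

n(Na) = 114.0 mol
n(Cl2) = 1920 / 24.5 = 78.37 mol
n/ν for Na = 114.0/2 = 57.00
n/ν for Cl2 = 78.37/1 = 78.37
Smallest n/ν is Na → limiting reagent.
Cl2 consumed = (1/2) × 114.0 = 57.00 mol
Cl2 remaining = 78.37 − 57.00 = 21.37 mol

21.4 mol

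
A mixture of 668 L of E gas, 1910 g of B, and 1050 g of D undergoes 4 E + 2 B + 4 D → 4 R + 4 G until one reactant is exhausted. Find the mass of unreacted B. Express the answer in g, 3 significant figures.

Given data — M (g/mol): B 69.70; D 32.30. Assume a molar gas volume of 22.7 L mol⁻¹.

n(E) = 668.0 / 22.7 = 29.43 mol
n(B) = 1910 / 69.70 = 27.40 mol
n(D) = 1050 / 32.30 = 32.51 mol
n/ν → E: 7.358, B: 13.70, D: 8.128; E is limiting.
B consumed = (2/4) × 29.43 = 14.72 mol
B remaining = 27.40 − 14.72 = 12.68 mol
mass = 12.68 × 69.70 = 883.8 g

884 g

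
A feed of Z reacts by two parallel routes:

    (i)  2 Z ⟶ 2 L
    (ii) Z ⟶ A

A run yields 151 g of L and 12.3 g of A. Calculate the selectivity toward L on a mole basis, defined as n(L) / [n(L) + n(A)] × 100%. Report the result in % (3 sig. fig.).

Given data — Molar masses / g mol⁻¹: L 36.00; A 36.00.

92.5 %

n(L) = 151 / 36.00 = 4.194 mol
n(A) = 12.3 / 36.00 = 0.3417 mol
selectivity = 4.194/(4.194+0.3417) × 100 = 92.47 %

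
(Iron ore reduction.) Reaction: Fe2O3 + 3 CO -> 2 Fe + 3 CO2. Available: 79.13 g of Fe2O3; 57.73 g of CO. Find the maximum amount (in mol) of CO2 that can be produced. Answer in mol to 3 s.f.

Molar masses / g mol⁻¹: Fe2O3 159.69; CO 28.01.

n(Fe2O3) = 79.13 / 159.69 = 0.4955 mol
n(CO) = 57.73 / 28.01 = 2.061 mol
n/ν for Fe2O3 = 0.4955/1 = 0.4955
n/ν for CO = 2.061/3 = 0.6870
Smallest n/ν is Fe2O3 → limiting reagent.
n(CO2) = (3/1) × 0.4955 = 1.487 mol

1.49 mol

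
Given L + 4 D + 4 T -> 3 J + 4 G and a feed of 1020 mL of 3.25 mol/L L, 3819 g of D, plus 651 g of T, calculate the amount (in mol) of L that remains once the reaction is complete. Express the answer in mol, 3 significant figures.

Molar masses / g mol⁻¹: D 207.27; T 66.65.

0.873 mol

n(L) = 3.25 × 1020/1000 = 3.315 mol
n(D) = 3819 / 207.27 = 18.43 mol
n(T) = 651.0 / 66.65 = 9.767 mol
n/ν for L = 3.315/1 = 3.315
n/ν for D = 18.43/4 = 4.608
n/ν for T = 9.767/4 = 2.442
Smallest n/ν is T → limiting reagent.
L consumed = (1/4) × 9.767 = 2.442 mol
L remaining = 3.315 − 2.442 = 0.8730 mol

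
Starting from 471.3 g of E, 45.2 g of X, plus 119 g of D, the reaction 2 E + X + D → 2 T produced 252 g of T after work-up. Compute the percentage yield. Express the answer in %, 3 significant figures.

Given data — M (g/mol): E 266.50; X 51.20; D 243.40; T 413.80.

62.3 %

n(E) = 471.3 / 266.50 = 1.768 mol
n(X) = 45.20 / 51.20 = 0.8828 mol
n(D) = 119.0 / 243.40 = 0.4889 mol
n/ν for E = 1.768/2 = 0.8840
n/ν for X = 0.8828/1 = 0.8828
n/ν for D = 0.4889/1 = 0.4889
Smallest n/ν is D → limiting reagent.
theoretical n(T) = (2/1) × 0.4889 = 0.9778 mol → 404.6 g
% yield = 252 / 404.6 × 100 = 62.28 %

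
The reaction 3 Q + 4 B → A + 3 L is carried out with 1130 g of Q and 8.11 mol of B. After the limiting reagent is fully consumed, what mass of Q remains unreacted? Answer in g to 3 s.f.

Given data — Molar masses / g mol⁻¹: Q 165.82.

121 g

n(Q) = 1130 / 165.82 = 6.815 mol
n(B) = 8.110 mol
n/ν → Q: 2.272, B: 2.028; B is limiting.
Q consumed = (3/4) × 8.110 = 6.083 mol
Q remaining = 6.815 − 6.083 = 0.7320 mol
mass = 0.7320 × 165.82 = 121.4 g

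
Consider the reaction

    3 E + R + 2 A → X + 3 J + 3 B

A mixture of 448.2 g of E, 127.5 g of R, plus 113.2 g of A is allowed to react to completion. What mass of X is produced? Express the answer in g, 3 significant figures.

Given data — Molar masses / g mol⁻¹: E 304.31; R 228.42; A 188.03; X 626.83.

189 g

n(E) = 448.2 / 304.31 = 1.473 mol
n(R) = 127.5 / 228.42 = 0.5582 mol
n(A) = 113.2 / 188.03 = 0.6020 mol
n/ν → E: 0.4910, R: 0.5582, A: 0.3010; A is limiting.
n(X) = (1/2) × 0.6020 = 0.3010 mol
mass = 0.3010 × 626.83 = 188.7 g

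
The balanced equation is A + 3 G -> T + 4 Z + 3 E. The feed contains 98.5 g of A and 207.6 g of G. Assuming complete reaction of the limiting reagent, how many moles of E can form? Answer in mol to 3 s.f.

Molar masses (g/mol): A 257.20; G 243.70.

n(A) = 98.50 / 257.20 = 0.3830 mol
n(G) = 207.6 / 243.70 = 0.8519 mol
n/ν for A = 0.3830/1 = 0.3830
n/ν for G = 0.8519/3 = 0.2840
Smallest n/ν is G → limiting reagent.
n(E) = (3/3) × 0.8519 = 0.8519 mol

0.852 mol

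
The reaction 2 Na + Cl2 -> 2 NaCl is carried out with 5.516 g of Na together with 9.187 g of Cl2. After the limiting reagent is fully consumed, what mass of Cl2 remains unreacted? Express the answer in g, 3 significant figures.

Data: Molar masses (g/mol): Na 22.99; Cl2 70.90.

0.681 g

n(Na) = 5.516 / 22.99 = 0.2399 mol
n(Cl2) = 9.187 / 70.90 = 0.1296 mol
n/ν → Na: 0.1200, Cl2: 0.1296; Na is limiting.
Cl2 consumed = (1/2) × 0.2399 = 0.1200 mol
Cl2 remaining = 0.1296 − 0.1200 = 0.009600 mol
mass = 0.009600 × 70.90 = 0.6806 g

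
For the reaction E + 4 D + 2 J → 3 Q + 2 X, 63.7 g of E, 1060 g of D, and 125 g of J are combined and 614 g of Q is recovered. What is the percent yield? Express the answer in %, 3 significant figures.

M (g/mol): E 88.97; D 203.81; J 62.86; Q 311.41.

n(E) = 63.70 / 88.97 = 0.7160 mol
n(D) = 1060 / 203.81 = 5.201 mol
n(J) = 125.0 / 62.86 = 1.989 mol
n/ν for E = 0.7160/1 = 0.7160
n/ν for D = 5.201/4 = 1.300
n/ν for J = 1.989/2 = 0.9945
Smallest n/ν is E → limiting reagent.
theoretical n(Q) = (3/1) × 0.7160 = 2.148 mol → 668.9 g
% yield = 614 / 668.9 × 100 = 91.79 %

91.8 %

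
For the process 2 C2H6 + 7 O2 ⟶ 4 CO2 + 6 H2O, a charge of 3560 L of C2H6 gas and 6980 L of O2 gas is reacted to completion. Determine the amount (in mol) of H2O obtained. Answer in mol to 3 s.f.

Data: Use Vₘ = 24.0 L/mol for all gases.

n(C2H6) = 3560 / 24.0 = 148.3 mol
n(O2) = 6980 / 24.0 = 290.8 mol
n/ν for C2H6 = 148.3/2 = 74.15
n/ν for O2 = 290.8/7 = 41.54
Smallest n/ν is O2 → limiting reagent.
n(H2O) = (6/7) × 290.8 = 249.3 mol

249 mol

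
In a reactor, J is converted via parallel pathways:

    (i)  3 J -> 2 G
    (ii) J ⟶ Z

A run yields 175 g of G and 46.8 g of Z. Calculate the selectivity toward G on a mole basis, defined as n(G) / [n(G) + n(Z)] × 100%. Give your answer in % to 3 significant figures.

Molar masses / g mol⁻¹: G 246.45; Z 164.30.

n(G) = 175 / 246.45 = 0.7101 mol
n(Z) = 46.8 / 164.30 = 0.2848 mol
selectivity = 0.7101/(0.7101+0.2848) × 100 = 71.37 %

71.4 %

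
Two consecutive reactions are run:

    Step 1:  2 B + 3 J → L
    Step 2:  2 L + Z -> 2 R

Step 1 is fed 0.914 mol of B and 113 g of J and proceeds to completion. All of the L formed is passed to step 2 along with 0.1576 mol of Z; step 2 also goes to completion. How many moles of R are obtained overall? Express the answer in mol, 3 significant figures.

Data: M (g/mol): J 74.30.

0.315 mol

Step 1:
n(B) = 0.9140 mol
n(J) = 113.0 / 74.30 = 1.521 mol
n/ν → B: 0.4570, J: 0.5070; B is limiting.
n(L) produced = (1/2) × 0.9140 = 0.4570 mol
Step 2:
n(L) available = 0.4570 mol
n(Z) = 0.1576 mol
n/ν → L: 0.2285, Z: 0.1576; Z is limiting.
n(R) = (2/1) × 0.1576 = 0.3152 mol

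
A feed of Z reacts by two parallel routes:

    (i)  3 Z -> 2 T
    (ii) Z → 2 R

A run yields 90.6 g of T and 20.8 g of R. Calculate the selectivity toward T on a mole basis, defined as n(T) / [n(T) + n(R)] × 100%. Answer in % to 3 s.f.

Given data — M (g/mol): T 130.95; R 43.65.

n(T) = 90.6 / 130.95 = 0.6919 mol
n(R) = 20.8 / 43.65 = 0.4765 mol
selectivity = 0.6919/(0.6919+0.4765) × 100 = 59.22 %

59.2 %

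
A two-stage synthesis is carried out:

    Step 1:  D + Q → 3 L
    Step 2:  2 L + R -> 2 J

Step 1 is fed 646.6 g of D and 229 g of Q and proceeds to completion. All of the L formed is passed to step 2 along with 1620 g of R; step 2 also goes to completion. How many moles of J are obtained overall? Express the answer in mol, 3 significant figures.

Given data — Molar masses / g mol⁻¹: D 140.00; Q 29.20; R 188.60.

Step 1:
n(D) = 646.6 / 140.00 = 4.619 mol
n(Q) = 229.0 / 29.20 = 7.842 mol
n/ν for D = 4.619/1 = 4.619
n/ν for Q = 7.842/1 = 7.842
Smallest n/ν is D → limiting reagent.
n(L) produced = (3/1) × 4.619 = 13.86 mol
Step 2:
n(L) available = 13.86 mol
n(R) = 1620 / 188.60 = 8.590 mol
n/ν for L = 13.86/2 = 6.930
n/ν for R = 8.590/1 = 8.590
Smallest n/ν is L → limiting reagent.
n(J) = (2/2) × 13.86 = 13.86 mol

13.9 mol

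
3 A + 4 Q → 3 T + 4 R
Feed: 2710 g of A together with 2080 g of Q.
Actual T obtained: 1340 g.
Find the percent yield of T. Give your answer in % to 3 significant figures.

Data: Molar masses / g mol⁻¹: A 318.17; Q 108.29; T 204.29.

n(A) = 2710 / 318.17 = 8.517 mol
n(Q) = 2080 / 108.29 = 19.21 mol
n/ν for A = 8.517/3 = 2.839
n/ν for Q = 19.21/4 = 4.803
Smallest n/ν is A → limiting reagent.
theoretical n(T) = (3/3) × 8.517 = 8.517 mol → 1740 g
% yield = 1340 / 1740 × 100 = 77.01 %

77.0 %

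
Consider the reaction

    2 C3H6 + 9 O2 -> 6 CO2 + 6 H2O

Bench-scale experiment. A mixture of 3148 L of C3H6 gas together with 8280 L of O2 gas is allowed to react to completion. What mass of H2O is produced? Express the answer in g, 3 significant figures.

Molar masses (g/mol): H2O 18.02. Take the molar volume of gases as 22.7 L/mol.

4380 g

n(C3H6) = 3148 / 22.7 = 138.7 mol
n(O2) = 8280 / 22.7 = 364.8 mol
n/ν → C3H6: 69.35, O2: 40.53; O2 is limiting.
n(H2O) = (6/9) × 364.8 = 243.2 mol
mass = 243.2 × 18.02 = 4382 g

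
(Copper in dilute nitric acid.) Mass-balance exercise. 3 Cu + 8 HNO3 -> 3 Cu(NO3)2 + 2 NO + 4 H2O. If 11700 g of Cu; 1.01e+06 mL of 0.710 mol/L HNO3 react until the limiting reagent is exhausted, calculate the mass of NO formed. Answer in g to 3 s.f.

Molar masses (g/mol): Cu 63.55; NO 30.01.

3680 g

n(Cu) = 11700 / 63.55 = 184.1 mol
n(HNO3) = 0.710 × 1.01e+06/1000 = 717.1 mol
n/ν for Cu = 184.1/3 = 61.37
n/ν for HNO3 = 717.1/8 = 89.64
Smallest n/ν is Cu → limiting reagent.
n(NO) = (2/3) × 184.1 = 122.7 mol
mass = 122.7 × 30.01 = 3682 g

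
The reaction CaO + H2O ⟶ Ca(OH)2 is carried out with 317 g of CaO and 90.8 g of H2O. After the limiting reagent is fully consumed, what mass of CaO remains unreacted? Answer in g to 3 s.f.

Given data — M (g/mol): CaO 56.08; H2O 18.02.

n(CaO) = 317.0 / 56.08 = 5.653 mol
n(H2O) = 90.80 / 18.02 = 5.039 mol
n/ν for CaO = 5.653/1 = 5.653
n/ν for H2O = 5.039/1 = 5.039
Smallest n/ν is H2O → limiting reagent.
CaO consumed = (1/1) × 5.039 = 5.039 mol
CaO remaining = 5.653 − 5.039 = 0.6140 mol
mass = 0.6140 × 56.08 = 34.43 g

34.4 g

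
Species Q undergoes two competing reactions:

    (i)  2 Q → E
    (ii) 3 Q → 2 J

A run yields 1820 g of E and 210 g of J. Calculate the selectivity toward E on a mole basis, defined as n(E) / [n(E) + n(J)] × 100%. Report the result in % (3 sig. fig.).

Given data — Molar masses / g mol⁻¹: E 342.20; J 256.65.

86.7 %

n(E) = 1820 / 342.20 = 5.319 mol
n(J) = 210 / 256.65 = 0.8182 mol
selectivity = 5.319/(5.319+0.8182) × 100 = 86.67 %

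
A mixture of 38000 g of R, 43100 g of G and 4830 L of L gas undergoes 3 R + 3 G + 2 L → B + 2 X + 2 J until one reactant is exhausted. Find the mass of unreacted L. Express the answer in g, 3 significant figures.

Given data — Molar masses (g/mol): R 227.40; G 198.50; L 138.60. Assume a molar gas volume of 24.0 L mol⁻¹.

n(R) = 38000 / 227.40 = 167.1 mol
n(G) = 43100 / 198.50 = 217.1 mol
n(L) = 4830 / 24.0 = 201.3 mol
n/ν for R = 167.1/3 = 55.70
n/ν for G = 217.1/3 = 72.37
n/ν for L = 201.3/2 = 100.7
Smallest n/ν is R → limiting reagent.
L consumed = (2/3) × 167.1 = 111.4 mol
L remaining = 201.3 − 111.4 = 89.90 mol
mass = 89.90 × 138.60 = 12460 g

12500 g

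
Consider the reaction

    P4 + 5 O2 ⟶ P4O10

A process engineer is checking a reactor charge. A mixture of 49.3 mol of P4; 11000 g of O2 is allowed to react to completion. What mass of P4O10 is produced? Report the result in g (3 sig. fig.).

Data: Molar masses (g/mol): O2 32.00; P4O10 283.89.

n(P4) = 49.30 mol
n(O2) = 11000 / 32.00 = 343.8 mol
n/ν for P4 = 49.30/1 = 49.30
n/ν for O2 = 343.8/5 = 68.76
Smallest n/ν is P4 → limiting reagent.
n(P4O10) = (1/1) × 49.30 = 49.30 mol
mass = 49.30 × 283.89 = 14000 g

14000 g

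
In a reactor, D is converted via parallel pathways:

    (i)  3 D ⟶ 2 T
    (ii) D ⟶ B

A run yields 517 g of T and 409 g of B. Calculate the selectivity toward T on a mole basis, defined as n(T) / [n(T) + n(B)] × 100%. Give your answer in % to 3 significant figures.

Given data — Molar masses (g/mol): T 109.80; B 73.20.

45.7 %

n(T) = 517 / 109.80 = 4.709 mol
n(B) = 409 / 73.20 = 5.587 mol
selectivity = 4.709/(4.709+5.587) × 100 = 45.74 %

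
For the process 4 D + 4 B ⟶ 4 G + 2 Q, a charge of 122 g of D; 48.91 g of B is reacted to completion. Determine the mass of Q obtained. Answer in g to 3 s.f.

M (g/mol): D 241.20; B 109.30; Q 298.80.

66.9 g

n(D) = 122.0 / 241.20 = 0.5058 mol
n(B) = 48.91 / 109.30 = 0.4475 mol
n/ν → D: 0.1265, B: 0.1119; B is limiting.
n(Q) = (2/4) × 0.4475 = 0.2238 mol
mass = 0.2238 × 298.80 = 66.87 g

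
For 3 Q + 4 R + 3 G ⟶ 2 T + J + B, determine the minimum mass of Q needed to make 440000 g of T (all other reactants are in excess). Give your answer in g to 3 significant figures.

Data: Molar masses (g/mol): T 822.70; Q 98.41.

78900 g

n(T) = 440000 / 822.70 = 534.8 mol
n(Q) = (3/2) × 534.8 = 802.2 mol
mass = 802.2 × 98.41 = 78940 g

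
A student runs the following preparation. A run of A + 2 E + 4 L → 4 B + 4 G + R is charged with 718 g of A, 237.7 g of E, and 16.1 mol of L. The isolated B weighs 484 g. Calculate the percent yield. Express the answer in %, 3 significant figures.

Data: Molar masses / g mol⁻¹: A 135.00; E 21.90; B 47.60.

n(A) = 718.0 / 135.00 = 5.319 mol
n(E) = 237.7 / 21.90 = 10.85 mol
n(L) = 16.10 mol
n/ν for A = 5.319/1 = 5.319
n/ν for E = 10.85/2 = 5.425
n/ν for L = 16.10/4 = 4.025
Smallest n/ν is L → limiting reagent.
theoretical n(B) = (4/4) × 16.10 = 16.10 mol → 766.4 g
% yield = 484 / 766.4 × 100 = 63.15 %

63.2 %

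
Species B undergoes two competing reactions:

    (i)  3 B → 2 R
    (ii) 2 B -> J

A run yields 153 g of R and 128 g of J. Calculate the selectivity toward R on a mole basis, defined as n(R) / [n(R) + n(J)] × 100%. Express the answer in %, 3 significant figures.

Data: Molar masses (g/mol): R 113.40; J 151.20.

n(R) = 153 / 113.40 = 1.349 mol
n(J) = 128 / 151.20 = 0.8466 mol
selectivity = 1.349/(1.349+0.8466) × 100 = 61.44 %

61.4 %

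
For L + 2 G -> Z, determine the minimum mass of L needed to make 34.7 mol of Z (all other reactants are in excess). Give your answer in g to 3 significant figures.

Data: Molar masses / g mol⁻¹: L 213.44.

7410 g

n(Z) = 34.70 mol
n(L) = (1/1) × 34.70 = 34.70 mol
mass = 34.70 × 213.44 = 7406 g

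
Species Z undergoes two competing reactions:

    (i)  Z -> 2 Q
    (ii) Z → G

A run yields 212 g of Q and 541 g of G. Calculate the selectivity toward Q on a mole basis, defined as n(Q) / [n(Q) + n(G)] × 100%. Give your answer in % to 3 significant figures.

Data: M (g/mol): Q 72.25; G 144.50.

43.9 %

n(Q) = 212 / 72.25 = 2.934 mol
n(G) = 541 / 144.50 = 3.744 mol
selectivity = 2.934/(2.934+3.744) × 100 = 43.94 %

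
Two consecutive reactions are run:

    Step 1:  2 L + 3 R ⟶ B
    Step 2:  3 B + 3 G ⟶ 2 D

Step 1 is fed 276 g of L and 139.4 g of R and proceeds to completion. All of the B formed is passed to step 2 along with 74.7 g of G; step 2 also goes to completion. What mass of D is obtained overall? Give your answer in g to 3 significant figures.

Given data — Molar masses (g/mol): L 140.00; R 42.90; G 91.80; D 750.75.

407 g

Step 1:
n(L) = 276.0 / 140.00 = 1.971 mol
n(R) = 139.4 / 42.90 = 3.249 mol
n/ν for L = 1.971/2 = 0.9855
n/ν for R = 3.249/3 = 1.083
Smallest n/ν is L → limiting reagent.
n(B) produced = (1/2) × 1.971 = 0.9855 mol
Step 2:
n(B) available = 0.9855 mol
n(G) = 74.70 / 91.80 = 0.8137 mol
n/ν for B = 0.9855/3 = 0.3285
n/ν for G = 0.8137/3 = 0.2712
Smallest n/ν is G → limiting reagent.
n(D) = (2/3) × 0.8137 = 0.5425 mol
mass = 0.5425 × 750.75 = 407.3 g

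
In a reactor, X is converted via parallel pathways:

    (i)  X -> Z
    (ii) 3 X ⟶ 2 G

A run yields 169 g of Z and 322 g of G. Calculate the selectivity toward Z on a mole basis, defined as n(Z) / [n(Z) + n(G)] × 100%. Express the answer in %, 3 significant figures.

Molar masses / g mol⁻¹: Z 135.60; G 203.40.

44.0 %

n(Z) = 169 / 135.60 = 1.246 mol
n(G) = 322 / 203.40 = 1.583 mol
selectivity = 1.246/(1.246+1.583) × 100 = 44.04 %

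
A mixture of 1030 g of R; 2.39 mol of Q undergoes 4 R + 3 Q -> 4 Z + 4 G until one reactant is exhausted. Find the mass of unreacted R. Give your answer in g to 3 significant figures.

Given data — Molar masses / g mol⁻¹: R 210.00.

361 g

n(R) = 1030 / 210.00 = 4.905 mol
n(Q) = 2.390 mol
n/ν → R: 1.226, Q: 0.7967; Q is limiting.
R consumed = (4/3) × 2.390 = 3.187 mol
R remaining = 4.905 − 3.187 = 1.718 mol
mass = 1.718 × 210.00 = 360.8 g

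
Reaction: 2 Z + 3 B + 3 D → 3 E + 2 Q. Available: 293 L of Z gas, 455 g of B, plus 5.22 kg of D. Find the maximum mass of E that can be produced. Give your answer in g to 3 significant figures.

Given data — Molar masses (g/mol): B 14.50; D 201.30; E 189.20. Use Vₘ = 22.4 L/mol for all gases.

3710 g

n(Z) = 293.0 / 22.4 = 13.08 mol
n(B) = 455.0 / 14.50 = 31.38 mol
n(D) = 5.220×1000 / 201.30 = 25.93 mol
n/ν for Z = 13.08/2 = 6.540
n/ν for B = 31.38/3 = 10.46
n/ν for D = 25.93/3 = 8.643
Smallest n/ν is Z → limiting reagent.
n(E) = (3/2) × 13.08 = 19.62 mol
mass = 19.62 × 189.20 = 3712 g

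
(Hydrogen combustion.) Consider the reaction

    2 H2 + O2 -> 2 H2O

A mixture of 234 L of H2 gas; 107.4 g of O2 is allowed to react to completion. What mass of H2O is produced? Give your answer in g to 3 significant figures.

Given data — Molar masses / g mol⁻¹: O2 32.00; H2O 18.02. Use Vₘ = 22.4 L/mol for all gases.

121 g

n(H2) = 234.0 / 22.4 = 10.45 mol
n(O2) = 107.4 / 32.00 = 3.356 mol
n/ν for H2 = 10.45/2 = 5.225
n/ν for O2 = 3.356/1 = 3.356
Smallest n/ν is O2 → limiting reagent.
n(H2O) = (2/1) × 3.356 = 6.712 mol
mass = 6.712 × 18.02 = 121.0 g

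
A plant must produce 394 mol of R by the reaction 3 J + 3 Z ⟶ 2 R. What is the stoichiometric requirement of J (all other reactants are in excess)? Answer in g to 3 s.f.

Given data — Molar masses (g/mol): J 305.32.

180000 g

n(R) = 394.0 mol
n(J) = (3/2) × 394.0 = 591.0 mol
mass = 591.0 × 305.32 = 180400 g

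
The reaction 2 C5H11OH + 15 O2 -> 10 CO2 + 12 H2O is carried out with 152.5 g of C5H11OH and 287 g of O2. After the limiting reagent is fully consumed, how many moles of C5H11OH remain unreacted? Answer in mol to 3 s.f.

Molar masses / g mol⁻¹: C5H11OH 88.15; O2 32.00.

n(C5H11OH) = 152.5 / 88.15 = 1.730 mol
n(O2) = 287.0 / 32.00 = 8.969 mol
n/ν for C5H11OH = 1.730/2 = 0.8650
n/ν for O2 = 8.969/15 = 0.5979
Smallest n/ν is O2 → limiting reagent.
C5H11OH consumed = (2/15) × 8.969 = 1.196 mol
C5H11OH remaining = 1.730 − 1.196 = 0.5340 mol

0.534 mol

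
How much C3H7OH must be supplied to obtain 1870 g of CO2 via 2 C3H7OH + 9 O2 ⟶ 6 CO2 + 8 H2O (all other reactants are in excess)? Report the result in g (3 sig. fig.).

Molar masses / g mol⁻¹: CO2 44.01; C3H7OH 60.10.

851 g

n(CO2) = 1870 / 44.01 = 42.49 mol
n(C3H7OH) = (2/6) × 42.49 = 14.16 mol
mass = 14.16 × 60.10 = 851.0 g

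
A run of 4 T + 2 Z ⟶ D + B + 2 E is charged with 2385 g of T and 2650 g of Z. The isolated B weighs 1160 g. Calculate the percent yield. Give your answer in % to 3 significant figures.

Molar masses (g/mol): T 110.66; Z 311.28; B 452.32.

n(T) = 2385 / 110.66 = 21.55 mol
n(Z) = 2650 / 311.28 = 8.513 mol
n/ν for T = 21.55/4 = 5.388
n/ν for Z = 8.513/2 = 4.257
Smallest n/ν is Z → limiting reagent.
theoretical n(B) = (1/2) × 8.513 = 4.257 mol → 1926 g
% yield = 1160 / 1926 × 100 = 60.23 %

60.2 %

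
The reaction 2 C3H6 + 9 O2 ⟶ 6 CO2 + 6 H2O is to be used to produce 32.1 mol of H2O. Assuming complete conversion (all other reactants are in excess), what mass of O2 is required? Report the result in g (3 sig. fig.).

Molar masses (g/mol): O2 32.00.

1540 g

n(H2O) = 32.10 mol
n(O2) = (9/6) × 32.10 = 48.15 mol
mass = 48.15 × 32.00 = 1541 g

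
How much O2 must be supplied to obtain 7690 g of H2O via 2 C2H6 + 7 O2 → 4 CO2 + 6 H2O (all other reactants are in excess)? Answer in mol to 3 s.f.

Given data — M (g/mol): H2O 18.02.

n(H2O) = 7690 / 18.02 = 426.7 mol
n(O2) = (7/6) × 426.7 = 497.8 mol

498 mol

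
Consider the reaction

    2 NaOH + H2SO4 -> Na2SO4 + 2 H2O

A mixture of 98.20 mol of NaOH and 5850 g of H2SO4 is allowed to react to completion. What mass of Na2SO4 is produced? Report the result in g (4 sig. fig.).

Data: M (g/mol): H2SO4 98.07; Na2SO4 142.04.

n(NaOH) = 98.20 mol
n(H2SO4) = 5850 / 98.07 = 59.65 mol
n/ν → NaOH: 49.10, H2SO4: 59.65; NaOH is limiting.
n(Na2SO4) = (1/2) × 98.20 = 49.10 mol
mass = 49.10 × 142.04 = 6974 g

6974 g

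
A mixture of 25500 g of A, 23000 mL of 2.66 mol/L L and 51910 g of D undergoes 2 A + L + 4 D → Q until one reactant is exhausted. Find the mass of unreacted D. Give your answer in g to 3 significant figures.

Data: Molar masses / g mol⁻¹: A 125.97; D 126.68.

n(A) = 25500 / 125.97 = 202.4 mol
n(L) = 2.66 × 23000/1000 = 61.18 mol
n(D) = 51910 / 126.68 = 409.8 mol
n/ν → A: 101.2, L: 61.18, D: 102.5; L is limiting.
D consumed = (4/1) × 61.18 = 244.7 mol
D remaining = 409.8 − 244.7 = 165.1 mol
mass = 165.1 × 126.68 = 20910 g

20900 g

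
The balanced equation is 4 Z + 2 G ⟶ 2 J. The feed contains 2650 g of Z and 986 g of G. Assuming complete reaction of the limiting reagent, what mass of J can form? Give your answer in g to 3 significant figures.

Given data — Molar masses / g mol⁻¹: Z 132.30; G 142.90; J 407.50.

n(Z) = 2650 / 132.30 = 20.03 mol
n(G) = 986.0 / 142.90 = 6.900 mol
n/ν for Z = 20.03/4 = 5.008
n/ν for G = 6.900/2 = 3.450
Smallest n/ν is G → limiting reagent.
n(J) = (2/2) × 6.900 = 6.900 mol
mass = 6.900 × 407.50 = 2812 g

2810 g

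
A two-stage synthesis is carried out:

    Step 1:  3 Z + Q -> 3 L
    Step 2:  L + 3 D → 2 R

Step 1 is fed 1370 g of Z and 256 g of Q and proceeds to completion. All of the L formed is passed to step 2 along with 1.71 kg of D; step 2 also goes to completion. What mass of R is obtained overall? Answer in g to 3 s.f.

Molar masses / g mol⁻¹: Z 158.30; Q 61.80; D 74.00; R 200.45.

3090 g

Step 1:
n(Z) = 1370 / 158.30 = 8.654 mol
n(Q) = 256.0 / 61.80 = 4.142 mol
n/ν for Z = 8.654/3 = 2.885
n/ν for Q = 4.142/1 = 4.142
Smallest n/ν is Z → limiting reagent.
n(L) produced = (3/3) × 8.654 = 8.654 mol
Step 2:
n(L) available = 8.654 mol
n(D) = 1.710×1000 / 74.00 = 23.11 mol
n/ν for L = 8.654/1 = 8.654
n/ν for D = 23.11/3 = 7.703
Smallest n/ν is D → limiting reagent.
n(R) = (2/3) × 23.11 = 15.41 mol
mass = 15.41 × 200.45 = 3089 g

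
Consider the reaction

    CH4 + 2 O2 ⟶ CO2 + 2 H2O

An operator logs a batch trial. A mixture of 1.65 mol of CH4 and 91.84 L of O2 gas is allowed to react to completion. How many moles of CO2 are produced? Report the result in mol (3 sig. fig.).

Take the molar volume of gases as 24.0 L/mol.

1.65 mol

n(CH4) = 1.650 mol
n(O2) = 91.84 / 24.0 = 3.827 mol
n/ν → CH4: 1.650, O2: 1.914; CH4 is limiting.
n(CO2) = (1/1) × 1.650 = 1.650 mol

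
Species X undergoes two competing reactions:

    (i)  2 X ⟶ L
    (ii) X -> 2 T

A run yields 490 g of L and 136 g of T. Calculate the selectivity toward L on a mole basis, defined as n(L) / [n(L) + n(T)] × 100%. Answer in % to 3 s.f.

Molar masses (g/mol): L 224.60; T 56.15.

n(L) = 490 / 224.60 = 2.182 mol
n(T) = 136 / 56.15 = 2.422 mol
selectivity = 2.182/(2.182+2.422) × 100 = 47.39 %

47.4 %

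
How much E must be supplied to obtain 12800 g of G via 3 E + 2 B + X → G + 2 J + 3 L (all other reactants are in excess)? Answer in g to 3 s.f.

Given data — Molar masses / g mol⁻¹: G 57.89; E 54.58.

n(G) = 12800 / 57.89 = 221.1 mol
n(E) = (3/1) × 221.1 = 663.3 mol
mass = 663.3 × 54.58 = 36200 g

36200 g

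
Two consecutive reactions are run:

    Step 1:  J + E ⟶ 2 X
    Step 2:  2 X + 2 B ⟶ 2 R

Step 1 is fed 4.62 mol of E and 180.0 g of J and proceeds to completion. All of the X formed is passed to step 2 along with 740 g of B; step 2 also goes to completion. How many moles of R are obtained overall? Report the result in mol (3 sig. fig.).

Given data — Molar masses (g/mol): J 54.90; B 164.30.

4.50 mol

Step 1:
n(E) = 4.620 mol
n(J) = 180.0 / 54.90 = 3.279 mol
n/ν for E = 4.620/1 = 4.620
n/ν for J = 3.279/1 = 3.279
Smallest n/ν is J → limiting reagent.
n(X) produced = (2/1) × 3.279 = 6.558 mol
Step 2:
n(X) available = 6.558 mol
n(B) = 740.0 / 164.30 = 4.504 mol
n/ν for X = 6.558/2 = 3.279
n/ν for B = 4.504/2 = 2.252
Smallest n/ν is B → limiting reagent.
n(R) = (2/2) × 4.504 = 4.504 mol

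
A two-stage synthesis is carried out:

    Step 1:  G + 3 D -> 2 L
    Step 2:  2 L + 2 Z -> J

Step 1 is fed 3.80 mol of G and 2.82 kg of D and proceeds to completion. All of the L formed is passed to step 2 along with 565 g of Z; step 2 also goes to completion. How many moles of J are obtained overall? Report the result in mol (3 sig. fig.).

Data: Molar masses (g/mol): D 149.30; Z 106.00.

Step 1:
n(G) = 3.800 mol
n(D) = 2.820×1000 / 149.30 = 18.89 mol
n/ν for G = 3.800/1 = 3.800
n/ν for D = 18.89/3 = 6.297
Smallest n/ν is G → limiting reagent.
n(L) produced = (2/1) × 3.800 = 7.600 mol
Step 2:
n(L) available = 7.600 mol
n(Z) = 565.0 / 106.00 = 5.330 mol
n/ν for L = 7.600/2 = 3.800
n/ν for Z = 5.330/2 = 2.665
Smallest n/ν is Z → limiting reagent.
n(J) = (1/2) × 5.330 = 2.665 mol

2.67 mol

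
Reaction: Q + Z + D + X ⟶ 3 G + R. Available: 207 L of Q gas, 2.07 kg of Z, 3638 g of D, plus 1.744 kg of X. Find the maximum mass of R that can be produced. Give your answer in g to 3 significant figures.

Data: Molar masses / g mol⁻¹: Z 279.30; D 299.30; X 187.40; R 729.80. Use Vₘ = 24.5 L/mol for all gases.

5410 g

n(Q) = 207.0 / 24.5 = 8.449 mol
n(Z) = 2.070×1000 / 279.30 = 7.411 mol
n(D) = 3638 / 299.30 = 12.16 mol
n(X) = 1.744×1000 / 187.40 = 9.306 mol
n/ν → Q: 8.449, Z: 7.411, D: 12.16, X: 9.306; Z is limiting.
n(R) = (1/1) × 7.411 = 7.411 mol
mass = 7.411 × 729.80 = 5409 g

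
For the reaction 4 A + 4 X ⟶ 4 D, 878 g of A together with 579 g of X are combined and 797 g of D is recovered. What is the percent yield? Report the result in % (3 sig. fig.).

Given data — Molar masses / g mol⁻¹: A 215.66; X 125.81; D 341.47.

57.3 %

n(A) = 878.0 / 215.66 = 4.071 mol
n(X) = 579.0 / 125.81 = 4.602 mol
n/ν for A = 4.071/4 = 1.018
n/ν for X = 4.602/4 = 1.151
Smallest n/ν is A → limiting reagent.
theoretical n(D) = (4/4) × 4.071 = 4.071 mol → 1390 g
% yield = 797 / 1390 × 100 = 57.34 %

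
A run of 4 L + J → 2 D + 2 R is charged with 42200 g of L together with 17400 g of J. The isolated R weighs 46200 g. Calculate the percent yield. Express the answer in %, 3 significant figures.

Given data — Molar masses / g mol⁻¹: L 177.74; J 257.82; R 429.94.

n(L) = 42200 / 177.74 = 237.4 mol
n(J) = 17400 / 257.82 = 67.49 mol
n/ν → L: 59.35, J: 67.49; L is limiting.
theoretical n(R) = (2/4) × 237.4 = 118.7 mol → 51030 g
% yield = 46200 / 51030 × 100 = 90.53 %

90.5 %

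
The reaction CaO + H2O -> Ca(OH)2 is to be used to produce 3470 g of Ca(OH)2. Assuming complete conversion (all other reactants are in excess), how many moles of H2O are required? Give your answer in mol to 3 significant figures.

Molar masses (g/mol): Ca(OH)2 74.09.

n(Ca(OH)2) = 3470 / 74.09 = 46.83 mol
n(H2O) = (1/1) × 46.83 = 46.83 mol

46.8 mol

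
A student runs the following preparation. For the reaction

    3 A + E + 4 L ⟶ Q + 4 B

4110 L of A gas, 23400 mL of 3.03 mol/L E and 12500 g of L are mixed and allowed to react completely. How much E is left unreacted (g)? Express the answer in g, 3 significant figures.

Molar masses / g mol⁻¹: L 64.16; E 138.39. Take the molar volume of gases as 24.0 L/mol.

3070 g

n(A) = 4110 / 24.0 = 171.3 mol
n(E) = 3.03 × 23400/1000 = 70.90 mol
n(L) = 12500 / 64.16 = 194.8 mol
n/ν for A = 171.3/3 = 57.10
n/ν for E = 70.90/1 = 70.90
n/ν for L = 194.8/4 = 48.70
Smallest n/ν is L → limiting reagent.
E consumed = (1/4) × 194.8 = 48.70 mol
E remaining = 70.90 − 48.70 = 22.20 mol
mass = 22.20 × 138.39 = 3072 g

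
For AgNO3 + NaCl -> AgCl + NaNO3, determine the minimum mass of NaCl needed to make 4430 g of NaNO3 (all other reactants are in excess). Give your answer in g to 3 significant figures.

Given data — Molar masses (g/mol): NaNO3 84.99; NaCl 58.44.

3050 g

n(NaNO3) = 4430 / 84.99 = 52.12 mol
n(NaCl) = (1/1) × 52.12 = 52.12 mol
mass = 52.12 × 58.44 = 3046 g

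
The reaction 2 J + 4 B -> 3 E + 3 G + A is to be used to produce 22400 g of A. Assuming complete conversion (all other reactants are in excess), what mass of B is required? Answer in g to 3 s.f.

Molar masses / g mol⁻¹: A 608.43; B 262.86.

n(A) = 22400 / 608.43 = 36.82 mol
n(B) = (4/1) × 36.82 = 147.3 mol
mass = 147.3 × 262.86 = 38720 g

38700 g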